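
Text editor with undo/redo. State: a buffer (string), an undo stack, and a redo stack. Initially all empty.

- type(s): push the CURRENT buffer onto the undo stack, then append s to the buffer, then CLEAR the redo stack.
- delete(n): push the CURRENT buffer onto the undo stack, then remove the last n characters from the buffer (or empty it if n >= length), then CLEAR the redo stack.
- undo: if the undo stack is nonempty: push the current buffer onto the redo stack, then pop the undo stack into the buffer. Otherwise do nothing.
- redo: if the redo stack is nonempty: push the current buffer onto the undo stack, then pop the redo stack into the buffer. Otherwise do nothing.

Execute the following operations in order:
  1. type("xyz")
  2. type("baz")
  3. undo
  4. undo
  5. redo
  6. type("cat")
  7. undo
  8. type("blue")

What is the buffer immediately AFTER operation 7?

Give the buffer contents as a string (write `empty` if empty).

After op 1 (type): buf='xyz' undo_depth=1 redo_depth=0
After op 2 (type): buf='xyzbaz' undo_depth=2 redo_depth=0
After op 3 (undo): buf='xyz' undo_depth=1 redo_depth=1
After op 4 (undo): buf='(empty)' undo_depth=0 redo_depth=2
After op 5 (redo): buf='xyz' undo_depth=1 redo_depth=1
After op 6 (type): buf='xyzcat' undo_depth=2 redo_depth=0
After op 7 (undo): buf='xyz' undo_depth=1 redo_depth=1

Answer: xyz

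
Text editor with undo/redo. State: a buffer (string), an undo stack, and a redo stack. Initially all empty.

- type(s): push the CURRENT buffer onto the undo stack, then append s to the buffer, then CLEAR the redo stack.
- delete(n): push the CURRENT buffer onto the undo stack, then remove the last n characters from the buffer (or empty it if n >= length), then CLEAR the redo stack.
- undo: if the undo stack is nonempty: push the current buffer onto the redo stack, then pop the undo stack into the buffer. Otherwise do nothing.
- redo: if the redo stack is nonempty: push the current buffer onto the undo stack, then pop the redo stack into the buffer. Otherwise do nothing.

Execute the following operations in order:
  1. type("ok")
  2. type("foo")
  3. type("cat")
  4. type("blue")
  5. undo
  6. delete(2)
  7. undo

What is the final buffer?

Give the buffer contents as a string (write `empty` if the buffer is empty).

Answer: okfoocat

Derivation:
After op 1 (type): buf='ok' undo_depth=1 redo_depth=0
After op 2 (type): buf='okfoo' undo_depth=2 redo_depth=0
After op 3 (type): buf='okfoocat' undo_depth=3 redo_depth=0
After op 4 (type): buf='okfoocatblue' undo_depth=4 redo_depth=0
After op 5 (undo): buf='okfoocat' undo_depth=3 redo_depth=1
After op 6 (delete): buf='okfooc' undo_depth=4 redo_depth=0
After op 7 (undo): buf='okfoocat' undo_depth=3 redo_depth=1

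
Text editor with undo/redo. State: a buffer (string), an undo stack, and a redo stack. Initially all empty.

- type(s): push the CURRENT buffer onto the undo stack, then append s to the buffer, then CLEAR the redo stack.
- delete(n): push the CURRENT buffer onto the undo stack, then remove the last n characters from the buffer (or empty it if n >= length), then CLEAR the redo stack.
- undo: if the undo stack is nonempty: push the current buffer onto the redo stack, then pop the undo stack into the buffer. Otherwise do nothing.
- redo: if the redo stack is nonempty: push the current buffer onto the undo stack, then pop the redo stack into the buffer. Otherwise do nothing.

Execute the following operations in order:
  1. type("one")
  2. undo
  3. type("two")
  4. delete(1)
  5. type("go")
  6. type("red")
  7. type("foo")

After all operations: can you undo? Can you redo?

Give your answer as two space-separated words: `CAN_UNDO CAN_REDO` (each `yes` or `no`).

After op 1 (type): buf='one' undo_depth=1 redo_depth=0
After op 2 (undo): buf='(empty)' undo_depth=0 redo_depth=1
After op 3 (type): buf='two' undo_depth=1 redo_depth=0
After op 4 (delete): buf='tw' undo_depth=2 redo_depth=0
After op 5 (type): buf='twgo' undo_depth=3 redo_depth=0
After op 6 (type): buf='twgored' undo_depth=4 redo_depth=0
After op 7 (type): buf='twgoredfoo' undo_depth=5 redo_depth=0

Answer: yes no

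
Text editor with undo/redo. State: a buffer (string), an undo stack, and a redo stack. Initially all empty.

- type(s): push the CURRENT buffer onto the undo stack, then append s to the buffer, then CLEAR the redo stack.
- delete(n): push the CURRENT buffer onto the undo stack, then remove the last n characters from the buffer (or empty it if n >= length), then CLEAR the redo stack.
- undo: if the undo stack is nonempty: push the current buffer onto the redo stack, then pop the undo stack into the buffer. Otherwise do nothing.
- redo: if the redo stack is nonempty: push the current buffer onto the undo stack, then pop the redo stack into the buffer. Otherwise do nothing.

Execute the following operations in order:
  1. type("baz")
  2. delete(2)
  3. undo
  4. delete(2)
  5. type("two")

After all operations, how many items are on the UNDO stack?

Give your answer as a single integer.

Answer: 3

Derivation:
After op 1 (type): buf='baz' undo_depth=1 redo_depth=0
After op 2 (delete): buf='b' undo_depth=2 redo_depth=0
After op 3 (undo): buf='baz' undo_depth=1 redo_depth=1
After op 4 (delete): buf='b' undo_depth=2 redo_depth=0
After op 5 (type): buf='btwo' undo_depth=3 redo_depth=0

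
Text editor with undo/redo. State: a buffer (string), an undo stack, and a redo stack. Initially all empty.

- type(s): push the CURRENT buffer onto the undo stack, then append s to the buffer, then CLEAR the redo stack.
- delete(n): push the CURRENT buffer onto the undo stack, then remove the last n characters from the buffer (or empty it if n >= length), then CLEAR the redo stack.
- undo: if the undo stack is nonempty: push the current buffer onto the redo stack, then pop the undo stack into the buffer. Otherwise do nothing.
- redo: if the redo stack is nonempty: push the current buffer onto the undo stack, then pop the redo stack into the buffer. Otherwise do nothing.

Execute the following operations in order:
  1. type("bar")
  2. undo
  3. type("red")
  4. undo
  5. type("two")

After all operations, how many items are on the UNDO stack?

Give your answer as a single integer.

After op 1 (type): buf='bar' undo_depth=1 redo_depth=0
After op 2 (undo): buf='(empty)' undo_depth=0 redo_depth=1
After op 3 (type): buf='red' undo_depth=1 redo_depth=0
After op 4 (undo): buf='(empty)' undo_depth=0 redo_depth=1
After op 5 (type): buf='two' undo_depth=1 redo_depth=0

Answer: 1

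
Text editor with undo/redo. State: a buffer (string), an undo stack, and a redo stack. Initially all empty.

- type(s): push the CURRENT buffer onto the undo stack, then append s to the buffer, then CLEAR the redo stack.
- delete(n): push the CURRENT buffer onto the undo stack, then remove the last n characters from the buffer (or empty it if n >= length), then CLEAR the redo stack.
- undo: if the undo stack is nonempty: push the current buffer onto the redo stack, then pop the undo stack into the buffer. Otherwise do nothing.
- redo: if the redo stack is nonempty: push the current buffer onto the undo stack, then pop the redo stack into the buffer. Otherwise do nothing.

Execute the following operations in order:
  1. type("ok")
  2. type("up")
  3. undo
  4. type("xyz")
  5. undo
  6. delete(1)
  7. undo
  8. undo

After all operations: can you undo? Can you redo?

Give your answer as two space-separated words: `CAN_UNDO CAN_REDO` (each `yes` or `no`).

After op 1 (type): buf='ok' undo_depth=1 redo_depth=0
After op 2 (type): buf='okup' undo_depth=2 redo_depth=0
After op 3 (undo): buf='ok' undo_depth=1 redo_depth=1
After op 4 (type): buf='okxyz' undo_depth=2 redo_depth=0
After op 5 (undo): buf='ok' undo_depth=1 redo_depth=1
After op 6 (delete): buf='o' undo_depth=2 redo_depth=0
After op 7 (undo): buf='ok' undo_depth=1 redo_depth=1
After op 8 (undo): buf='(empty)' undo_depth=0 redo_depth=2

Answer: no yes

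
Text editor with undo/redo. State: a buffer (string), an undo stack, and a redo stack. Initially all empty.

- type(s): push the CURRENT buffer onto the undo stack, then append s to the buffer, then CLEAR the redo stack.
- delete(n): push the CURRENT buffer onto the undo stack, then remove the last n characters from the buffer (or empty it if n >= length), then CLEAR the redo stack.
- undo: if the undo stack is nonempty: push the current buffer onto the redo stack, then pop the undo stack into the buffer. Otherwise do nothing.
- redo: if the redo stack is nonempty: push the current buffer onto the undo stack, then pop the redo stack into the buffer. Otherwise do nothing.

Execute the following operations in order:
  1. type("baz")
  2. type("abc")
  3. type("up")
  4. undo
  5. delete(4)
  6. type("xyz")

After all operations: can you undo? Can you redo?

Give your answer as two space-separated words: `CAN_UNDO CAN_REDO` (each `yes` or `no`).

Answer: yes no

Derivation:
After op 1 (type): buf='baz' undo_depth=1 redo_depth=0
After op 2 (type): buf='bazabc' undo_depth=2 redo_depth=0
After op 3 (type): buf='bazabcup' undo_depth=3 redo_depth=0
After op 4 (undo): buf='bazabc' undo_depth=2 redo_depth=1
After op 5 (delete): buf='ba' undo_depth=3 redo_depth=0
After op 6 (type): buf='baxyz' undo_depth=4 redo_depth=0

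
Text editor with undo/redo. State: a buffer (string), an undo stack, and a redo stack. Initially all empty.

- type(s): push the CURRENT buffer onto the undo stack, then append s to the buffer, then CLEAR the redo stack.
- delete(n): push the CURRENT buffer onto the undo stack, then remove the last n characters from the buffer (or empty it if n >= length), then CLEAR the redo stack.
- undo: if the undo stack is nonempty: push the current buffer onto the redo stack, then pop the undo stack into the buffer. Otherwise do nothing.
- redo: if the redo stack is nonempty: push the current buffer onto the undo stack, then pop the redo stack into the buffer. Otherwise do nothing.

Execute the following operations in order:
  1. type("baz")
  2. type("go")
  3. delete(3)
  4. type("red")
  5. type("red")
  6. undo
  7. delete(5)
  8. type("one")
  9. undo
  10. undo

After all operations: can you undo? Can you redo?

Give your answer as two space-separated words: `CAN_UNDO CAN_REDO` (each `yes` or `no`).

After op 1 (type): buf='baz' undo_depth=1 redo_depth=0
After op 2 (type): buf='bazgo' undo_depth=2 redo_depth=0
After op 3 (delete): buf='ba' undo_depth=3 redo_depth=0
After op 4 (type): buf='bared' undo_depth=4 redo_depth=0
After op 5 (type): buf='baredred' undo_depth=5 redo_depth=0
After op 6 (undo): buf='bared' undo_depth=4 redo_depth=1
After op 7 (delete): buf='(empty)' undo_depth=5 redo_depth=0
After op 8 (type): buf='one' undo_depth=6 redo_depth=0
After op 9 (undo): buf='(empty)' undo_depth=5 redo_depth=1
After op 10 (undo): buf='bared' undo_depth=4 redo_depth=2

Answer: yes yes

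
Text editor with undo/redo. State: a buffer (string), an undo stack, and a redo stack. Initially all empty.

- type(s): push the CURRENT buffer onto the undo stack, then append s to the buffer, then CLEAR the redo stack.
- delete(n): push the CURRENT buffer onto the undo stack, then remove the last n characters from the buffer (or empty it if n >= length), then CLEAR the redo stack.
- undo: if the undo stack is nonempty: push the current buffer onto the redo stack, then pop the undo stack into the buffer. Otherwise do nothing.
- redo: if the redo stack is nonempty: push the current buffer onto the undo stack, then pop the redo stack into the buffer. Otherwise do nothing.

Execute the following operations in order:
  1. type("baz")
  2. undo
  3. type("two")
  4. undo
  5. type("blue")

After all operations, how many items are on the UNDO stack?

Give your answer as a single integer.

After op 1 (type): buf='baz' undo_depth=1 redo_depth=0
After op 2 (undo): buf='(empty)' undo_depth=0 redo_depth=1
After op 3 (type): buf='two' undo_depth=1 redo_depth=0
After op 4 (undo): buf='(empty)' undo_depth=0 redo_depth=1
After op 5 (type): buf='blue' undo_depth=1 redo_depth=0

Answer: 1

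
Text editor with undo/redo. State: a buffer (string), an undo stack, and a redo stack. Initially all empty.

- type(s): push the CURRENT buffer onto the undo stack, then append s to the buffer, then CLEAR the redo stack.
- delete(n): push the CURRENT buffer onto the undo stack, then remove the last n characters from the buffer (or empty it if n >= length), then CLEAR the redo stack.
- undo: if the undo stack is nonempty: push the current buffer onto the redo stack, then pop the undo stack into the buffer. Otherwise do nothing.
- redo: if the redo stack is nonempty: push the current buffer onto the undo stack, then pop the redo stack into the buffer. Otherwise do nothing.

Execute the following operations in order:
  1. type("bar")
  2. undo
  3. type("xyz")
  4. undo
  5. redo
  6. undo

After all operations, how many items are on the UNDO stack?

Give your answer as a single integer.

After op 1 (type): buf='bar' undo_depth=1 redo_depth=0
After op 2 (undo): buf='(empty)' undo_depth=0 redo_depth=1
After op 3 (type): buf='xyz' undo_depth=1 redo_depth=0
After op 4 (undo): buf='(empty)' undo_depth=0 redo_depth=1
After op 5 (redo): buf='xyz' undo_depth=1 redo_depth=0
After op 6 (undo): buf='(empty)' undo_depth=0 redo_depth=1

Answer: 0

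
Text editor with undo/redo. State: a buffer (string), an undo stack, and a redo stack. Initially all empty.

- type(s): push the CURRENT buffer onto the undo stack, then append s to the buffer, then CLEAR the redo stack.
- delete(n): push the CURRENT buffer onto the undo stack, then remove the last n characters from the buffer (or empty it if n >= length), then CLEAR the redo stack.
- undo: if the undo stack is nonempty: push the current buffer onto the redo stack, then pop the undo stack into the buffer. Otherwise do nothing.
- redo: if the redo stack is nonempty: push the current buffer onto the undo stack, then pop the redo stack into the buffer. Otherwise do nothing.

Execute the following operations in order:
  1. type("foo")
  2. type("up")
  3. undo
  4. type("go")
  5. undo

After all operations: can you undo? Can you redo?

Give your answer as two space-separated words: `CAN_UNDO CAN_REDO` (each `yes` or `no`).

Answer: yes yes

Derivation:
After op 1 (type): buf='foo' undo_depth=1 redo_depth=0
After op 2 (type): buf='fooup' undo_depth=2 redo_depth=0
After op 3 (undo): buf='foo' undo_depth=1 redo_depth=1
After op 4 (type): buf='foogo' undo_depth=2 redo_depth=0
After op 5 (undo): buf='foo' undo_depth=1 redo_depth=1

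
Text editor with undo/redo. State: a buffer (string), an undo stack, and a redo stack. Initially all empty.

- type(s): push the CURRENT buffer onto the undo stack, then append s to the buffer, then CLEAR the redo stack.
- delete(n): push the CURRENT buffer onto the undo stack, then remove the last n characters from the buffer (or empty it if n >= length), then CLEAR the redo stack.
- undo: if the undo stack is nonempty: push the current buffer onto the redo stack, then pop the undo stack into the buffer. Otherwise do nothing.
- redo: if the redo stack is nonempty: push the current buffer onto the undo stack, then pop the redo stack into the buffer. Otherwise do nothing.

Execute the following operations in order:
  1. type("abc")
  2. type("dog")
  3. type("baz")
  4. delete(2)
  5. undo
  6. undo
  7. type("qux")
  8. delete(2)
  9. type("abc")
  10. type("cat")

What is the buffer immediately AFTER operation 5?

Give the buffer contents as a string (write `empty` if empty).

Answer: abcdogbaz

Derivation:
After op 1 (type): buf='abc' undo_depth=1 redo_depth=0
After op 2 (type): buf='abcdog' undo_depth=2 redo_depth=0
After op 3 (type): buf='abcdogbaz' undo_depth=3 redo_depth=0
After op 4 (delete): buf='abcdogb' undo_depth=4 redo_depth=0
After op 5 (undo): buf='abcdogbaz' undo_depth=3 redo_depth=1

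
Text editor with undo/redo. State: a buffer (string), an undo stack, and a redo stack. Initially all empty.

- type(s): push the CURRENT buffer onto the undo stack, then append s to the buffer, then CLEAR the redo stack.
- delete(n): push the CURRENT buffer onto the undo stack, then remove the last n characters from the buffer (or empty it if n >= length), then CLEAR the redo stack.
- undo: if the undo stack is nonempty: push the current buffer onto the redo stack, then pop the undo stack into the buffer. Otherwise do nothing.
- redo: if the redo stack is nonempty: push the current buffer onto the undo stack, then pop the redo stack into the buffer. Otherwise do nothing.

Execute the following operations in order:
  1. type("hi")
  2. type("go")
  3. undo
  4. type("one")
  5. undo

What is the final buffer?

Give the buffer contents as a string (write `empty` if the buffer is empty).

Answer: hi

Derivation:
After op 1 (type): buf='hi' undo_depth=1 redo_depth=0
After op 2 (type): buf='higo' undo_depth=2 redo_depth=0
After op 3 (undo): buf='hi' undo_depth=1 redo_depth=1
After op 4 (type): buf='hione' undo_depth=2 redo_depth=0
After op 5 (undo): buf='hi' undo_depth=1 redo_depth=1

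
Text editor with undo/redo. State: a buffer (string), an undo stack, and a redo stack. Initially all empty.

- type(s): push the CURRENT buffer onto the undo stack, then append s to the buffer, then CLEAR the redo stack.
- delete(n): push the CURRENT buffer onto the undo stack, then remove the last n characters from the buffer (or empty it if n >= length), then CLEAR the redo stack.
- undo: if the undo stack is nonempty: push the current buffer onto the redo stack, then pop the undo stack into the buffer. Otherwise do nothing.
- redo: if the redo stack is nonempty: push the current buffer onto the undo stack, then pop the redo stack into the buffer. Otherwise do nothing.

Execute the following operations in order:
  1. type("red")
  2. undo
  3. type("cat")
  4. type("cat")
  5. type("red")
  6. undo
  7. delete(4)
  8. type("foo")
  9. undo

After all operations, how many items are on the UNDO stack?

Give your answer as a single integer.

Answer: 3

Derivation:
After op 1 (type): buf='red' undo_depth=1 redo_depth=0
After op 2 (undo): buf='(empty)' undo_depth=0 redo_depth=1
After op 3 (type): buf='cat' undo_depth=1 redo_depth=0
After op 4 (type): buf='catcat' undo_depth=2 redo_depth=0
After op 5 (type): buf='catcatred' undo_depth=3 redo_depth=0
After op 6 (undo): buf='catcat' undo_depth=2 redo_depth=1
After op 7 (delete): buf='ca' undo_depth=3 redo_depth=0
After op 8 (type): buf='cafoo' undo_depth=4 redo_depth=0
After op 9 (undo): buf='ca' undo_depth=3 redo_depth=1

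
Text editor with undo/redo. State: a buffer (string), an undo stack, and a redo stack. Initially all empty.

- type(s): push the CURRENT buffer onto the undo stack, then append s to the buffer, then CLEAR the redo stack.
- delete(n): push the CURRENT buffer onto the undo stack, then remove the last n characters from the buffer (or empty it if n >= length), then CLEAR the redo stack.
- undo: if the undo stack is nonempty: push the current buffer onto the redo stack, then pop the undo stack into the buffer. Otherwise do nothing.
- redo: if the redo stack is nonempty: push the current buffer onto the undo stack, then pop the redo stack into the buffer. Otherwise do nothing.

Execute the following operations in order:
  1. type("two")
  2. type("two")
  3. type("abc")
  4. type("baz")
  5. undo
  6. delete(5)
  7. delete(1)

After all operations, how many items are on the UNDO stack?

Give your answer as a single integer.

Answer: 5

Derivation:
After op 1 (type): buf='two' undo_depth=1 redo_depth=0
After op 2 (type): buf='twotwo' undo_depth=2 redo_depth=0
After op 3 (type): buf='twotwoabc' undo_depth=3 redo_depth=0
After op 4 (type): buf='twotwoabcbaz' undo_depth=4 redo_depth=0
After op 5 (undo): buf='twotwoabc' undo_depth=3 redo_depth=1
After op 6 (delete): buf='twot' undo_depth=4 redo_depth=0
After op 7 (delete): buf='two' undo_depth=5 redo_depth=0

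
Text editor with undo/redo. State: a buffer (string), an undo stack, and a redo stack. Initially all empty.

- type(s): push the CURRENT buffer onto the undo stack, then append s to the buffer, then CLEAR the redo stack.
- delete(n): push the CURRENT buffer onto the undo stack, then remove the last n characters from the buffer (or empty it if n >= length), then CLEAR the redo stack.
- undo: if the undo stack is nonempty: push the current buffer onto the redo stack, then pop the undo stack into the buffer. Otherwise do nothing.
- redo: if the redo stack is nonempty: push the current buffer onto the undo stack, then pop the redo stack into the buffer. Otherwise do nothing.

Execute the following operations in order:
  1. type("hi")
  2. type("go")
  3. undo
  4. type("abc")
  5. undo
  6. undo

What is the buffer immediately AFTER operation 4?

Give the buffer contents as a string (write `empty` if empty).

Answer: hiabc

Derivation:
After op 1 (type): buf='hi' undo_depth=1 redo_depth=0
After op 2 (type): buf='higo' undo_depth=2 redo_depth=0
After op 3 (undo): buf='hi' undo_depth=1 redo_depth=1
After op 4 (type): buf='hiabc' undo_depth=2 redo_depth=0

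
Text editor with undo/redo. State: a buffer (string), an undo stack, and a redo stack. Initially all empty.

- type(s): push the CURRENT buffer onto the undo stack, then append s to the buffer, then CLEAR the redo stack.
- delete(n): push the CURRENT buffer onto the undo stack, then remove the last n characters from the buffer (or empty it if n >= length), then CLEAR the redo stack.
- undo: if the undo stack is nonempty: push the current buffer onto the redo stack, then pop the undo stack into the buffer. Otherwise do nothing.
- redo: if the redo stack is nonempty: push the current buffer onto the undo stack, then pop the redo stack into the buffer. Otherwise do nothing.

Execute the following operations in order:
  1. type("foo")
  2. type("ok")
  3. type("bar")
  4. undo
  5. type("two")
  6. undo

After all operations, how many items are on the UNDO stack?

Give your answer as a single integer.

After op 1 (type): buf='foo' undo_depth=1 redo_depth=0
After op 2 (type): buf='foook' undo_depth=2 redo_depth=0
After op 3 (type): buf='foookbar' undo_depth=3 redo_depth=0
After op 4 (undo): buf='foook' undo_depth=2 redo_depth=1
After op 5 (type): buf='foooktwo' undo_depth=3 redo_depth=0
After op 6 (undo): buf='foook' undo_depth=2 redo_depth=1

Answer: 2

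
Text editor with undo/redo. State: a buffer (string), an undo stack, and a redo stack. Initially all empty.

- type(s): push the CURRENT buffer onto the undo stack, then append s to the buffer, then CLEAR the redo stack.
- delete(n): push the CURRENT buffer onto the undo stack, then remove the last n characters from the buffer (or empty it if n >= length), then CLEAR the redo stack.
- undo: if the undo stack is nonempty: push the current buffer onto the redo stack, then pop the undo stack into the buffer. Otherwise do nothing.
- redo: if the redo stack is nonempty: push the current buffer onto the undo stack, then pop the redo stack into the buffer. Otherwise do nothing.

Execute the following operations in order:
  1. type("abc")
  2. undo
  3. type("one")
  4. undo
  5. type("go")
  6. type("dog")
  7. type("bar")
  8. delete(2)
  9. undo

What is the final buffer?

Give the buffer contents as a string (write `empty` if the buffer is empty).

After op 1 (type): buf='abc' undo_depth=1 redo_depth=0
After op 2 (undo): buf='(empty)' undo_depth=0 redo_depth=1
After op 3 (type): buf='one' undo_depth=1 redo_depth=0
After op 4 (undo): buf='(empty)' undo_depth=0 redo_depth=1
After op 5 (type): buf='go' undo_depth=1 redo_depth=0
After op 6 (type): buf='godog' undo_depth=2 redo_depth=0
After op 7 (type): buf='godogbar' undo_depth=3 redo_depth=0
After op 8 (delete): buf='godogb' undo_depth=4 redo_depth=0
After op 9 (undo): buf='godogbar' undo_depth=3 redo_depth=1

Answer: godogbar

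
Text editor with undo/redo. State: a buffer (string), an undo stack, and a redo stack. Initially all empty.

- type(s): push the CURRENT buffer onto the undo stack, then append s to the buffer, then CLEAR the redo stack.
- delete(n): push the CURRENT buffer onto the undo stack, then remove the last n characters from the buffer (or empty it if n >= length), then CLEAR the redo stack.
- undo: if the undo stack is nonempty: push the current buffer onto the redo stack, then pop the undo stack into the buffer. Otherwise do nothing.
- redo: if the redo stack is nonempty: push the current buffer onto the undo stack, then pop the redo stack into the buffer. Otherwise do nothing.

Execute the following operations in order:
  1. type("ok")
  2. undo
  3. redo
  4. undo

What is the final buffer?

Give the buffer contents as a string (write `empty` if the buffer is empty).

After op 1 (type): buf='ok' undo_depth=1 redo_depth=0
After op 2 (undo): buf='(empty)' undo_depth=0 redo_depth=1
After op 3 (redo): buf='ok' undo_depth=1 redo_depth=0
After op 4 (undo): buf='(empty)' undo_depth=0 redo_depth=1

Answer: empty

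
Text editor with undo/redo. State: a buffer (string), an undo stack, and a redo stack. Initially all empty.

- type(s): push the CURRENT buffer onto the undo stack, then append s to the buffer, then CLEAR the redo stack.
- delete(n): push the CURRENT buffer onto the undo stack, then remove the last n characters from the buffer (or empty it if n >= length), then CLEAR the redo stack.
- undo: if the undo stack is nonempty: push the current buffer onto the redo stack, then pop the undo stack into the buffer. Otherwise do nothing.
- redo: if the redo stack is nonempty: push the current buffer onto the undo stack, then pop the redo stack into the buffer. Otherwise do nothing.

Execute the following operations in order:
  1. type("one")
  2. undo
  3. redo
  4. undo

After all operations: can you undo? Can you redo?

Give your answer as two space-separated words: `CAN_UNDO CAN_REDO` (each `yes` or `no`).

After op 1 (type): buf='one' undo_depth=1 redo_depth=0
After op 2 (undo): buf='(empty)' undo_depth=0 redo_depth=1
After op 3 (redo): buf='one' undo_depth=1 redo_depth=0
After op 4 (undo): buf='(empty)' undo_depth=0 redo_depth=1

Answer: no yes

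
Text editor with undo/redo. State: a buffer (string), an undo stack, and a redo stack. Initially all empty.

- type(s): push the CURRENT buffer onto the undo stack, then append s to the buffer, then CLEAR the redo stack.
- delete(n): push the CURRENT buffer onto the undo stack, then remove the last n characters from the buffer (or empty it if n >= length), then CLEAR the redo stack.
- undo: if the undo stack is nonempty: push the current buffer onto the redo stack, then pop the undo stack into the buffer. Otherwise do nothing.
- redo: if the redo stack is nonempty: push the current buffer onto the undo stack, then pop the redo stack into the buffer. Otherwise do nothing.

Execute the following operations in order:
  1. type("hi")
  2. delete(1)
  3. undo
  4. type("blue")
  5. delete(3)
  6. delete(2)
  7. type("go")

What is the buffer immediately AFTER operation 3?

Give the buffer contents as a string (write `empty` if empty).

Answer: hi

Derivation:
After op 1 (type): buf='hi' undo_depth=1 redo_depth=0
After op 2 (delete): buf='h' undo_depth=2 redo_depth=0
After op 3 (undo): buf='hi' undo_depth=1 redo_depth=1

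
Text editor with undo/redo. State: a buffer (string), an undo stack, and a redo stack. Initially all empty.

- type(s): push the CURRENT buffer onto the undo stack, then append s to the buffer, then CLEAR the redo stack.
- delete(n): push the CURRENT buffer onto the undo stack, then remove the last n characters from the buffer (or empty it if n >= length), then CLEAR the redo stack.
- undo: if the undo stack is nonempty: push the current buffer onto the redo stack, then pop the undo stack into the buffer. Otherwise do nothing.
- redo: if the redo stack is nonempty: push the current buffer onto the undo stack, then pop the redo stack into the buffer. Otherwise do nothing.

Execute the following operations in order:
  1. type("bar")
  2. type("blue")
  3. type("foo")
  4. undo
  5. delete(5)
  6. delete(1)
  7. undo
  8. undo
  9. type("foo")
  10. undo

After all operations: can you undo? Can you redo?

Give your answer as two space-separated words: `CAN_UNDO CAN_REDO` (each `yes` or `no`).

After op 1 (type): buf='bar' undo_depth=1 redo_depth=0
After op 2 (type): buf='barblue' undo_depth=2 redo_depth=0
After op 3 (type): buf='barbluefoo' undo_depth=3 redo_depth=0
After op 4 (undo): buf='barblue' undo_depth=2 redo_depth=1
After op 5 (delete): buf='ba' undo_depth=3 redo_depth=0
After op 6 (delete): buf='b' undo_depth=4 redo_depth=0
After op 7 (undo): buf='ba' undo_depth=3 redo_depth=1
After op 8 (undo): buf='barblue' undo_depth=2 redo_depth=2
After op 9 (type): buf='barbluefoo' undo_depth=3 redo_depth=0
After op 10 (undo): buf='barblue' undo_depth=2 redo_depth=1

Answer: yes yes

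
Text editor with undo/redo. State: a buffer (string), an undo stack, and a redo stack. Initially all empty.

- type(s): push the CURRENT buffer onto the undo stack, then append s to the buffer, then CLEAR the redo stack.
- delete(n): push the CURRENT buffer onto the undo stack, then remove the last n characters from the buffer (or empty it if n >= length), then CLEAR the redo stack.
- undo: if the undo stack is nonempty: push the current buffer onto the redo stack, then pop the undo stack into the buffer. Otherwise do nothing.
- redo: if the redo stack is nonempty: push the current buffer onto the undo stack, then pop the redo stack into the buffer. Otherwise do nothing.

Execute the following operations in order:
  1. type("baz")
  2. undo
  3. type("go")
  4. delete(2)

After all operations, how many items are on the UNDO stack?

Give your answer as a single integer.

After op 1 (type): buf='baz' undo_depth=1 redo_depth=0
After op 2 (undo): buf='(empty)' undo_depth=0 redo_depth=1
After op 3 (type): buf='go' undo_depth=1 redo_depth=0
After op 4 (delete): buf='(empty)' undo_depth=2 redo_depth=0

Answer: 2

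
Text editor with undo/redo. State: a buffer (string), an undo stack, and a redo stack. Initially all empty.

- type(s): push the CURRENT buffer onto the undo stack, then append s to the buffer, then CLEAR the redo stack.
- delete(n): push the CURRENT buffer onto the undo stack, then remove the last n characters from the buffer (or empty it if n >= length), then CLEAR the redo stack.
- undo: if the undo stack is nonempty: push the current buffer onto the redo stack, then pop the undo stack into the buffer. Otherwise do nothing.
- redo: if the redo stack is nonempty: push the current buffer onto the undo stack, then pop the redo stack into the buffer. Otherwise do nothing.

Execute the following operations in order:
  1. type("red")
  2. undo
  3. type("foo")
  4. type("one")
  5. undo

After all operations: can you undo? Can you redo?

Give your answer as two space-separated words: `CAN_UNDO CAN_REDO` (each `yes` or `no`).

Answer: yes yes

Derivation:
After op 1 (type): buf='red' undo_depth=1 redo_depth=0
After op 2 (undo): buf='(empty)' undo_depth=0 redo_depth=1
After op 3 (type): buf='foo' undo_depth=1 redo_depth=0
After op 4 (type): buf='fooone' undo_depth=2 redo_depth=0
After op 5 (undo): buf='foo' undo_depth=1 redo_depth=1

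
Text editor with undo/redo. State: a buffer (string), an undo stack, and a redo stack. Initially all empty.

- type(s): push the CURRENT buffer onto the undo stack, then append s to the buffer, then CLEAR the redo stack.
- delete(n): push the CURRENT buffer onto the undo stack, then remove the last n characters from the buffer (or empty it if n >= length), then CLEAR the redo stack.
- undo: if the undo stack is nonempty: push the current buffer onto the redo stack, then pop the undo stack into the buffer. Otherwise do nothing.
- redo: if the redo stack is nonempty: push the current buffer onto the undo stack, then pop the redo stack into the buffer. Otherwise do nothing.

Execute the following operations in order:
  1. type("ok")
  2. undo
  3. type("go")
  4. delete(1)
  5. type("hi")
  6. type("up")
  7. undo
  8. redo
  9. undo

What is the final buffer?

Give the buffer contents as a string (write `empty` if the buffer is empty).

After op 1 (type): buf='ok' undo_depth=1 redo_depth=0
After op 2 (undo): buf='(empty)' undo_depth=0 redo_depth=1
After op 3 (type): buf='go' undo_depth=1 redo_depth=0
After op 4 (delete): buf='g' undo_depth=2 redo_depth=0
After op 5 (type): buf='ghi' undo_depth=3 redo_depth=0
After op 6 (type): buf='ghiup' undo_depth=4 redo_depth=0
After op 7 (undo): buf='ghi' undo_depth=3 redo_depth=1
After op 8 (redo): buf='ghiup' undo_depth=4 redo_depth=0
After op 9 (undo): buf='ghi' undo_depth=3 redo_depth=1

Answer: ghi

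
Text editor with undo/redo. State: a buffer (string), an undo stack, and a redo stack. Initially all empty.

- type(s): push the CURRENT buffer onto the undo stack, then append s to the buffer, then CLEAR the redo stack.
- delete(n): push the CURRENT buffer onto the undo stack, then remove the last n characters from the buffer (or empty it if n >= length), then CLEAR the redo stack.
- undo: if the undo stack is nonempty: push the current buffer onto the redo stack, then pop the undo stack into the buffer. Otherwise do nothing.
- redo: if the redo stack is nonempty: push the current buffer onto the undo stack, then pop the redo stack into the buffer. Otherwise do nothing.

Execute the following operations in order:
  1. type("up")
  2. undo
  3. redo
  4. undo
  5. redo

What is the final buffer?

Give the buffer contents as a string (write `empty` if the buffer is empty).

After op 1 (type): buf='up' undo_depth=1 redo_depth=0
After op 2 (undo): buf='(empty)' undo_depth=0 redo_depth=1
After op 3 (redo): buf='up' undo_depth=1 redo_depth=0
After op 4 (undo): buf='(empty)' undo_depth=0 redo_depth=1
After op 5 (redo): buf='up' undo_depth=1 redo_depth=0

Answer: up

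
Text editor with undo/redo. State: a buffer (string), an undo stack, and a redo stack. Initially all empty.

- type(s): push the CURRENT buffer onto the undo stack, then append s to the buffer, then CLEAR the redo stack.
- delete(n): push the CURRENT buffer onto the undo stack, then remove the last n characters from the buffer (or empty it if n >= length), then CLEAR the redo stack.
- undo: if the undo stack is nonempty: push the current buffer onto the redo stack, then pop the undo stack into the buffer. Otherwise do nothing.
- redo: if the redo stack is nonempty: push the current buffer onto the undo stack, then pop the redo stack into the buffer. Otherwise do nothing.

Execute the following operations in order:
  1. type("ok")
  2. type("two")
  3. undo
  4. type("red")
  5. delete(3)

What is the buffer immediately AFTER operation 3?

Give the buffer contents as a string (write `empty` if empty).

After op 1 (type): buf='ok' undo_depth=1 redo_depth=0
After op 2 (type): buf='oktwo' undo_depth=2 redo_depth=0
After op 3 (undo): buf='ok' undo_depth=1 redo_depth=1

Answer: ok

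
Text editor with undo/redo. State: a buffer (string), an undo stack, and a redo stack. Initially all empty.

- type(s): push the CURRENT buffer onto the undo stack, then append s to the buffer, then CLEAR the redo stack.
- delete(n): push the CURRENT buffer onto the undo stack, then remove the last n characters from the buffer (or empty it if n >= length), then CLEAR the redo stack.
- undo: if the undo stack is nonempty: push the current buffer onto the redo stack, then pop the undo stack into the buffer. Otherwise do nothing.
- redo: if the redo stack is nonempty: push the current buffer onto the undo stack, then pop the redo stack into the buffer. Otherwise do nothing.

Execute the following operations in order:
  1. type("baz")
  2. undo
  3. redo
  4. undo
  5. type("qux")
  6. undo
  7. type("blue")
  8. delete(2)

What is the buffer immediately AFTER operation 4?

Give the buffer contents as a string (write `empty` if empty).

Answer: empty

Derivation:
After op 1 (type): buf='baz' undo_depth=1 redo_depth=0
After op 2 (undo): buf='(empty)' undo_depth=0 redo_depth=1
After op 3 (redo): buf='baz' undo_depth=1 redo_depth=0
After op 4 (undo): buf='(empty)' undo_depth=0 redo_depth=1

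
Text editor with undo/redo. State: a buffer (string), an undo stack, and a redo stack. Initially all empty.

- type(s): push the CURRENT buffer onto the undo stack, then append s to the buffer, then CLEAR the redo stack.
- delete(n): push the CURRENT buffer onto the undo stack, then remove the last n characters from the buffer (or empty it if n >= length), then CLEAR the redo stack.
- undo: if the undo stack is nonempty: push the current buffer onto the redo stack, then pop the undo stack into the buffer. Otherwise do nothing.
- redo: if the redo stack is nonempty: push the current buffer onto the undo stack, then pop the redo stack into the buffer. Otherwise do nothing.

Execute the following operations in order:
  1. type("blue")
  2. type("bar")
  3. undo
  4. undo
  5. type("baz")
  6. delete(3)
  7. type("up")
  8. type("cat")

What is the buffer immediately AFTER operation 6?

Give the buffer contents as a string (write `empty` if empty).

After op 1 (type): buf='blue' undo_depth=1 redo_depth=0
After op 2 (type): buf='bluebar' undo_depth=2 redo_depth=0
After op 3 (undo): buf='blue' undo_depth=1 redo_depth=1
After op 4 (undo): buf='(empty)' undo_depth=0 redo_depth=2
After op 5 (type): buf='baz' undo_depth=1 redo_depth=0
After op 6 (delete): buf='(empty)' undo_depth=2 redo_depth=0

Answer: empty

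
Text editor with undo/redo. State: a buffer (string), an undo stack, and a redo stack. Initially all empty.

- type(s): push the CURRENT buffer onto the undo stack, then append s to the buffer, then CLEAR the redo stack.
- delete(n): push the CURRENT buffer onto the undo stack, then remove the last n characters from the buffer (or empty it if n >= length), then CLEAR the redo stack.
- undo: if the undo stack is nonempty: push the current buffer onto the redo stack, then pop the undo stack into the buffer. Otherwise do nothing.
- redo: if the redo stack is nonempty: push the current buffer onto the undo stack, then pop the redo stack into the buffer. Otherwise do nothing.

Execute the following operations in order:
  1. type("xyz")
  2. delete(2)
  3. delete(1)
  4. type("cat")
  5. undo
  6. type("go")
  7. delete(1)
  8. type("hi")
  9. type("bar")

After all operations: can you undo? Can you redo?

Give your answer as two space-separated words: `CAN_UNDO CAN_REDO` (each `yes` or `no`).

Answer: yes no

Derivation:
After op 1 (type): buf='xyz' undo_depth=1 redo_depth=0
After op 2 (delete): buf='x' undo_depth=2 redo_depth=0
After op 3 (delete): buf='(empty)' undo_depth=3 redo_depth=0
After op 4 (type): buf='cat' undo_depth=4 redo_depth=0
After op 5 (undo): buf='(empty)' undo_depth=3 redo_depth=1
After op 6 (type): buf='go' undo_depth=4 redo_depth=0
After op 7 (delete): buf='g' undo_depth=5 redo_depth=0
After op 8 (type): buf='ghi' undo_depth=6 redo_depth=0
After op 9 (type): buf='ghibar' undo_depth=7 redo_depth=0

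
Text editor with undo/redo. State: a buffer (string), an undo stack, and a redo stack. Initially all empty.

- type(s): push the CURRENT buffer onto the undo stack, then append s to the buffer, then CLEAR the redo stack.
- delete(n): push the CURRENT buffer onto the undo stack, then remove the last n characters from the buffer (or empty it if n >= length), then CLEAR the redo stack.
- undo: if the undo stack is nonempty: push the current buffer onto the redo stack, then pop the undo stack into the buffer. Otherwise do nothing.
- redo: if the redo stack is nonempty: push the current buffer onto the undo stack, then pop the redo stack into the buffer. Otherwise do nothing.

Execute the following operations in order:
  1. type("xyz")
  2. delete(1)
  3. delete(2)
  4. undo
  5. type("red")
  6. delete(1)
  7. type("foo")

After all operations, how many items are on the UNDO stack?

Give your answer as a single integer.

After op 1 (type): buf='xyz' undo_depth=1 redo_depth=0
After op 2 (delete): buf='xy' undo_depth=2 redo_depth=0
After op 3 (delete): buf='(empty)' undo_depth=3 redo_depth=0
After op 4 (undo): buf='xy' undo_depth=2 redo_depth=1
After op 5 (type): buf='xyred' undo_depth=3 redo_depth=0
After op 6 (delete): buf='xyre' undo_depth=4 redo_depth=0
After op 7 (type): buf='xyrefoo' undo_depth=5 redo_depth=0

Answer: 5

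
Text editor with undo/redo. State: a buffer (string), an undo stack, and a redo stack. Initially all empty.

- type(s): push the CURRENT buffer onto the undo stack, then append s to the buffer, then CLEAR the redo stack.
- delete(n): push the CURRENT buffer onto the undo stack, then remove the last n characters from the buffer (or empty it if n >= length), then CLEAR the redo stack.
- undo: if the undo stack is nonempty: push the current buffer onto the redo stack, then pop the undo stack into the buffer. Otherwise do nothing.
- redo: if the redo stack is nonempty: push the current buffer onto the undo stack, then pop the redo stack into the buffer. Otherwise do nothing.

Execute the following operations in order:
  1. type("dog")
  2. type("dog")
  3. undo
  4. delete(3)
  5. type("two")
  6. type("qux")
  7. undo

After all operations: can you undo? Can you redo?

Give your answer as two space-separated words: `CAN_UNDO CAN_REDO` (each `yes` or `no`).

Answer: yes yes

Derivation:
After op 1 (type): buf='dog' undo_depth=1 redo_depth=0
After op 2 (type): buf='dogdog' undo_depth=2 redo_depth=0
After op 3 (undo): buf='dog' undo_depth=1 redo_depth=1
After op 4 (delete): buf='(empty)' undo_depth=2 redo_depth=0
After op 5 (type): buf='two' undo_depth=3 redo_depth=0
After op 6 (type): buf='twoqux' undo_depth=4 redo_depth=0
After op 7 (undo): buf='two' undo_depth=3 redo_depth=1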